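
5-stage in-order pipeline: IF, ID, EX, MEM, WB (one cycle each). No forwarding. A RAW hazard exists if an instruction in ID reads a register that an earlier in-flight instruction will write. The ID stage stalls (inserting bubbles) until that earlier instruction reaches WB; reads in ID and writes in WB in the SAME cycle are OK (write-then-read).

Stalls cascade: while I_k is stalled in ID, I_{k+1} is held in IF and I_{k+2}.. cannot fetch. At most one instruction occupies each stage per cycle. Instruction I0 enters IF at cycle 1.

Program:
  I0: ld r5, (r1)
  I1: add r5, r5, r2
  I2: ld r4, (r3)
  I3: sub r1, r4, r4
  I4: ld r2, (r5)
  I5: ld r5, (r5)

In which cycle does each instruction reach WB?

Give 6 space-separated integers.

Answer: 5 8 9 12 13 14

Derivation:
I0 ld r5 <- r1: IF@1 ID@2 stall=0 (-) EX@3 MEM@4 WB@5
I1 add r5 <- r5,r2: IF@2 ID@3 stall=2 (RAW on I0.r5 (WB@5)) EX@6 MEM@7 WB@8
I2 ld r4 <- r3: IF@3 ID@6 stall=0 (-) EX@7 MEM@8 WB@9
I3 sub r1 <- r4,r4: IF@6 ID@7 stall=2 (RAW on I2.r4 (WB@9)) EX@10 MEM@11 WB@12
I4 ld r2 <- r5: IF@7 ID@10 stall=0 (-) EX@11 MEM@12 WB@13
I5 ld r5 <- r5: IF@10 ID@11 stall=0 (-) EX@12 MEM@13 WB@14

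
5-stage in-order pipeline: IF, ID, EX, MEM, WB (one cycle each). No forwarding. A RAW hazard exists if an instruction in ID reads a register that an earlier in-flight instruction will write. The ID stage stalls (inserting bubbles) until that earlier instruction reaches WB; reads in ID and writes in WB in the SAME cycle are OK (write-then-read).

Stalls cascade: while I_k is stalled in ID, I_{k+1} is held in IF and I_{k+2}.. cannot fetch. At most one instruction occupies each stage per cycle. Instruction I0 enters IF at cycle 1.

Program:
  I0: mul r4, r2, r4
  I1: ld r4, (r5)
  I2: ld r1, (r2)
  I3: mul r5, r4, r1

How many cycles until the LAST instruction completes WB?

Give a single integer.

Answer: 10

Derivation:
I0 mul r4 <- r2,r4: IF@1 ID@2 stall=0 (-) EX@3 MEM@4 WB@5
I1 ld r4 <- r5: IF@2 ID@3 stall=0 (-) EX@4 MEM@5 WB@6
I2 ld r1 <- r2: IF@3 ID@4 stall=0 (-) EX@5 MEM@6 WB@7
I3 mul r5 <- r4,r1: IF@4 ID@5 stall=2 (RAW on I2.r1 (WB@7)) EX@8 MEM@9 WB@10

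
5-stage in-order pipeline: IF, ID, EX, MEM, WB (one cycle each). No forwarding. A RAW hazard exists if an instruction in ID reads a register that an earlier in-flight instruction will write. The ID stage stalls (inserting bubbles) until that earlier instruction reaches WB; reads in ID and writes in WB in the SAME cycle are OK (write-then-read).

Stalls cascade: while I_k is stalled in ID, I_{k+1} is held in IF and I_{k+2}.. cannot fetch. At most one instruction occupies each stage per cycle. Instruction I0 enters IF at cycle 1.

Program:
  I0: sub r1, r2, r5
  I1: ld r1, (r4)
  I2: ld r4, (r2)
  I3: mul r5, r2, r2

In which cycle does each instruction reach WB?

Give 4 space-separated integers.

Answer: 5 6 7 8

Derivation:
I0 sub r1 <- r2,r5: IF@1 ID@2 stall=0 (-) EX@3 MEM@4 WB@5
I1 ld r1 <- r4: IF@2 ID@3 stall=0 (-) EX@4 MEM@5 WB@6
I2 ld r4 <- r2: IF@3 ID@4 stall=0 (-) EX@5 MEM@6 WB@7
I3 mul r5 <- r2,r2: IF@4 ID@5 stall=0 (-) EX@6 MEM@7 WB@8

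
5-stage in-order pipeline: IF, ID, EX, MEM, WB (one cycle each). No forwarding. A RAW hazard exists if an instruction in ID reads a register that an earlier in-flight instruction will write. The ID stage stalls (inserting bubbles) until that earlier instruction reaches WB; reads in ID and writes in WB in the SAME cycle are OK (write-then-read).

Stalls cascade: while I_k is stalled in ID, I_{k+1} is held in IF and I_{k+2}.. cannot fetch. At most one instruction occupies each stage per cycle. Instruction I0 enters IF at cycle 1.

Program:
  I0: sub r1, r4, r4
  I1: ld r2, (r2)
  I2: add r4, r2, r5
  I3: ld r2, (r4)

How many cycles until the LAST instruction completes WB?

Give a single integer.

Answer: 12

Derivation:
I0 sub r1 <- r4,r4: IF@1 ID@2 stall=0 (-) EX@3 MEM@4 WB@5
I1 ld r2 <- r2: IF@2 ID@3 stall=0 (-) EX@4 MEM@5 WB@6
I2 add r4 <- r2,r5: IF@3 ID@4 stall=2 (RAW on I1.r2 (WB@6)) EX@7 MEM@8 WB@9
I3 ld r2 <- r4: IF@4 ID@7 stall=2 (RAW on I2.r4 (WB@9)) EX@10 MEM@11 WB@12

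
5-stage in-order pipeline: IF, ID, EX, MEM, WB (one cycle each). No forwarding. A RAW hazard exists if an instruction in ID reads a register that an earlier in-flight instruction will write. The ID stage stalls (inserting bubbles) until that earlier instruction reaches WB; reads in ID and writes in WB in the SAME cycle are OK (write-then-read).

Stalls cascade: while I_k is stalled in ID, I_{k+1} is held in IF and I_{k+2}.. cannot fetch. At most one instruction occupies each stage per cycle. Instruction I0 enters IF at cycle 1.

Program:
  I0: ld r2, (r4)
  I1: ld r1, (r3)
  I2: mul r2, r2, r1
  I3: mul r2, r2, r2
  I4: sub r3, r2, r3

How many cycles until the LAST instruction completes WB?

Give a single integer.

Answer: 15

Derivation:
I0 ld r2 <- r4: IF@1 ID@2 stall=0 (-) EX@3 MEM@4 WB@5
I1 ld r1 <- r3: IF@2 ID@3 stall=0 (-) EX@4 MEM@5 WB@6
I2 mul r2 <- r2,r1: IF@3 ID@4 stall=2 (RAW on I1.r1 (WB@6)) EX@7 MEM@8 WB@9
I3 mul r2 <- r2,r2: IF@4 ID@7 stall=2 (RAW on I2.r2 (WB@9)) EX@10 MEM@11 WB@12
I4 sub r3 <- r2,r3: IF@7 ID@10 stall=2 (RAW on I3.r2 (WB@12)) EX@13 MEM@14 WB@15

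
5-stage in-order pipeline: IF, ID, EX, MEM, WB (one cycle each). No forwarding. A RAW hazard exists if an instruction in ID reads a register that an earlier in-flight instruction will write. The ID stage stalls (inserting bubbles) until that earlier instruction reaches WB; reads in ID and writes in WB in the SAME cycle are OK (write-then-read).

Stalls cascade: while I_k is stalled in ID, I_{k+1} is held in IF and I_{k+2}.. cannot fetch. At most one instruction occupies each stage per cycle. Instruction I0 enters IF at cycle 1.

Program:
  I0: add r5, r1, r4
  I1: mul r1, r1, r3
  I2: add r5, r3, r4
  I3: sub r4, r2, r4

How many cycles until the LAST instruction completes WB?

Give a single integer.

Answer: 8

Derivation:
I0 add r5 <- r1,r4: IF@1 ID@2 stall=0 (-) EX@3 MEM@4 WB@5
I1 mul r1 <- r1,r3: IF@2 ID@3 stall=0 (-) EX@4 MEM@5 WB@6
I2 add r5 <- r3,r4: IF@3 ID@4 stall=0 (-) EX@5 MEM@6 WB@7
I3 sub r4 <- r2,r4: IF@4 ID@5 stall=0 (-) EX@6 MEM@7 WB@8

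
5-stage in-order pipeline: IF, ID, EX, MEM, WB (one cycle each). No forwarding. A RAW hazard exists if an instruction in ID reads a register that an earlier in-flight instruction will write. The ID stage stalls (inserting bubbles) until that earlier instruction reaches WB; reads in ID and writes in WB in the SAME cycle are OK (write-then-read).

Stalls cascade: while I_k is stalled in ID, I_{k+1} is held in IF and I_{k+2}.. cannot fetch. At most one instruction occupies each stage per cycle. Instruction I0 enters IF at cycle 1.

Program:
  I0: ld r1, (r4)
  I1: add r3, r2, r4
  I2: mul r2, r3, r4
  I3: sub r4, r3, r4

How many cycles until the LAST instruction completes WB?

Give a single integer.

I0 ld r1 <- r4: IF@1 ID@2 stall=0 (-) EX@3 MEM@4 WB@5
I1 add r3 <- r2,r4: IF@2 ID@3 stall=0 (-) EX@4 MEM@5 WB@6
I2 mul r2 <- r3,r4: IF@3 ID@4 stall=2 (RAW on I1.r3 (WB@6)) EX@7 MEM@8 WB@9
I3 sub r4 <- r3,r4: IF@4 ID@7 stall=0 (-) EX@8 MEM@9 WB@10

Answer: 10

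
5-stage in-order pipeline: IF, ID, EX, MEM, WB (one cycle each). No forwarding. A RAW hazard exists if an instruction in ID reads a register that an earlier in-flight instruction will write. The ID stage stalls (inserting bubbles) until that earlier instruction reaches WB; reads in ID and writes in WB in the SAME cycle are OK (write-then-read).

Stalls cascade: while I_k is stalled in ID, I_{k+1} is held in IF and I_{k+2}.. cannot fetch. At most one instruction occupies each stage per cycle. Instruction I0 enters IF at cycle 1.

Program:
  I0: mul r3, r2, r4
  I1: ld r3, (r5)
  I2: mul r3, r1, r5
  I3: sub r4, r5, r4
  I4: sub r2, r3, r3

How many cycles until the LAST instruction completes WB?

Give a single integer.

I0 mul r3 <- r2,r4: IF@1 ID@2 stall=0 (-) EX@3 MEM@4 WB@5
I1 ld r3 <- r5: IF@2 ID@3 stall=0 (-) EX@4 MEM@5 WB@6
I2 mul r3 <- r1,r5: IF@3 ID@4 stall=0 (-) EX@5 MEM@6 WB@7
I3 sub r4 <- r5,r4: IF@4 ID@5 stall=0 (-) EX@6 MEM@7 WB@8
I4 sub r2 <- r3,r3: IF@5 ID@6 stall=1 (RAW on I2.r3 (WB@7)) EX@8 MEM@9 WB@10

Answer: 10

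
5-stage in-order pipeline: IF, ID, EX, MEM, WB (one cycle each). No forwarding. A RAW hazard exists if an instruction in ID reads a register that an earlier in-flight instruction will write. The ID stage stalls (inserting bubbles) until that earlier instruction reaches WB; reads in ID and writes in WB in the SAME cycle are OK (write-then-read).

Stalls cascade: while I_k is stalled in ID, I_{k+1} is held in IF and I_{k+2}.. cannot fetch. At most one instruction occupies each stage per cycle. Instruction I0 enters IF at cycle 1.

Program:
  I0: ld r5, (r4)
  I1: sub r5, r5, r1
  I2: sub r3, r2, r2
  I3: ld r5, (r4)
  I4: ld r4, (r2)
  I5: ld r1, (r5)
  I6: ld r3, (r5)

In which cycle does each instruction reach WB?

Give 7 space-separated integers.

Answer: 5 8 9 10 11 13 14

Derivation:
I0 ld r5 <- r4: IF@1 ID@2 stall=0 (-) EX@3 MEM@4 WB@5
I1 sub r5 <- r5,r1: IF@2 ID@3 stall=2 (RAW on I0.r5 (WB@5)) EX@6 MEM@7 WB@8
I2 sub r3 <- r2,r2: IF@3 ID@6 stall=0 (-) EX@7 MEM@8 WB@9
I3 ld r5 <- r4: IF@6 ID@7 stall=0 (-) EX@8 MEM@9 WB@10
I4 ld r4 <- r2: IF@7 ID@8 stall=0 (-) EX@9 MEM@10 WB@11
I5 ld r1 <- r5: IF@8 ID@9 stall=1 (RAW on I3.r5 (WB@10)) EX@11 MEM@12 WB@13
I6 ld r3 <- r5: IF@9 ID@11 stall=0 (-) EX@12 MEM@13 WB@14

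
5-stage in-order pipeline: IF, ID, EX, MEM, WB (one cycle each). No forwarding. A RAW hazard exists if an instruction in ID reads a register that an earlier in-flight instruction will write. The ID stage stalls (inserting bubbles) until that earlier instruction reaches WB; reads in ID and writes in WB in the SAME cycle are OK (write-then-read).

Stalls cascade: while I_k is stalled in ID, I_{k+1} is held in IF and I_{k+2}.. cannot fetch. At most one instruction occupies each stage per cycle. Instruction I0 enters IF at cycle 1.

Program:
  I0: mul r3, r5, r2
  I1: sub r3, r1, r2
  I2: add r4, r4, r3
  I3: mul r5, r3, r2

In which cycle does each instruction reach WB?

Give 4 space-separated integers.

I0 mul r3 <- r5,r2: IF@1 ID@2 stall=0 (-) EX@3 MEM@4 WB@5
I1 sub r3 <- r1,r2: IF@2 ID@3 stall=0 (-) EX@4 MEM@5 WB@6
I2 add r4 <- r4,r3: IF@3 ID@4 stall=2 (RAW on I1.r3 (WB@6)) EX@7 MEM@8 WB@9
I3 mul r5 <- r3,r2: IF@4 ID@7 stall=0 (-) EX@8 MEM@9 WB@10

Answer: 5 6 9 10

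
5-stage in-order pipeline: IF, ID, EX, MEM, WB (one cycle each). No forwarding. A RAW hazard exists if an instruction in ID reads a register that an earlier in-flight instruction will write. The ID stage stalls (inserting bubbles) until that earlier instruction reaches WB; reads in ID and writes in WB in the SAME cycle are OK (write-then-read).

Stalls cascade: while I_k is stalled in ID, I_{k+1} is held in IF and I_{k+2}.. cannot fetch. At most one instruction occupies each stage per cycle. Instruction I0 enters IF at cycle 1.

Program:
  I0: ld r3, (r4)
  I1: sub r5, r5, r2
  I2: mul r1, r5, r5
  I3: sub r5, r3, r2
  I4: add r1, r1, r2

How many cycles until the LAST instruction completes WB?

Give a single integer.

I0 ld r3 <- r4: IF@1 ID@2 stall=0 (-) EX@3 MEM@4 WB@5
I1 sub r5 <- r5,r2: IF@2 ID@3 stall=0 (-) EX@4 MEM@5 WB@6
I2 mul r1 <- r5,r5: IF@3 ID@4 stall=2 (RAW on I1.r5 (WB@6)) EX@7 MEM@8 WB@9
I3 sub r5 <- r3,r2: IF@4 ID@7 stall=0 (-) EX@8 MEM@9 WB@10
I4 add r1 <- r1,r2: IF@7 ID@8 stall=1 (RAW on I2.r1 (WB@9)) EX@10 MEM@11 WB@12

Answer: 12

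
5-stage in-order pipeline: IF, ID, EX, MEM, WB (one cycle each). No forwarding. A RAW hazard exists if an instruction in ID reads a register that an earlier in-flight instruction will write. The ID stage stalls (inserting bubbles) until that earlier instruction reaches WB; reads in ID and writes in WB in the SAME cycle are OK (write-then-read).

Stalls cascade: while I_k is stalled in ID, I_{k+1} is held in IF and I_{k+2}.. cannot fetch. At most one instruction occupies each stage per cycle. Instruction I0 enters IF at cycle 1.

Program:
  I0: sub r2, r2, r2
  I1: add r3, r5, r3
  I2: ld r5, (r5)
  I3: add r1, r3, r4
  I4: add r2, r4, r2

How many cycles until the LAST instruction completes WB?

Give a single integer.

I0 sub r2 <- r2,r2: IF@1 ID@2 stall=0 (-) EX@3 MEM@4 WB@5
I1 add r3 <- r5,r3: IF@2 ID@3 stall=0 (-) EX@4 MEM@5 WB@6
I2 ld r5 <- r5: IF@3 ID@4 stall=0 (-) EX@5 MEM@6 WB@7
I3 add r1 <- r3,r4: IF@4 ID@5 stall=1 (RAW on I1.r3 (WB@6)) EX@7 MEM@8 WB@9
I4 add r2 <- r4,r2: IF@5 ID@7 stall=0 (-) EX@8 MEM@9 WB@10

Answer: 10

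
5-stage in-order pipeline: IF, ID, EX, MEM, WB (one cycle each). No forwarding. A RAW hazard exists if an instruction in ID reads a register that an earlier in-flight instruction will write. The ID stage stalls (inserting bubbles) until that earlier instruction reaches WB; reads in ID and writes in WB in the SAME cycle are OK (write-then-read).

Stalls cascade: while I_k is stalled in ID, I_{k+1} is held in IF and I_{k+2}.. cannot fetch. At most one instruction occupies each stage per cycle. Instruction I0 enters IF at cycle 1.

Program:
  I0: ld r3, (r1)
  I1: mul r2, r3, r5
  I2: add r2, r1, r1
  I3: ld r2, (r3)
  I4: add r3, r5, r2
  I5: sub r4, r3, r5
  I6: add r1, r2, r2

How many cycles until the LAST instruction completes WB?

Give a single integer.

Answer: 17

Derivation:
I0 ld r3 <- r1: IF@1 ID@2 stall=0 (-) EX@3 MEM@4 WB@5
I1 mul r2 <- r3,r5: IF@2 ID@3 stall=2 (RAW on I0.r3 (WB@5)) EX@6 MEM@7 WB@8
I2 add r2 <- r1,r1: IF@3 ID@6 stall=0 (-) EX@7 MEM@8 WB@9
I3 ld r2 <- r3: IF@6 ID@7 stall=0 (-) EX@8 MEM@9 WB@10
I4 add r3 <- r5,r2: IF@7 ID@8 stall=2 (RAW on I3.r2 (WB@10)) EX@11 MEM@12 WB@13
I5 sub r4 <- r3,r5: IF@8 ID@11 stall=2 (RAW on I4.r3 (WB@13)) EX@14 MEM@15 WB@16
I6 add r1 <- r2,r2: IF@11 ID@14 stall=0 (-) EX@15 MEM@16 WB@17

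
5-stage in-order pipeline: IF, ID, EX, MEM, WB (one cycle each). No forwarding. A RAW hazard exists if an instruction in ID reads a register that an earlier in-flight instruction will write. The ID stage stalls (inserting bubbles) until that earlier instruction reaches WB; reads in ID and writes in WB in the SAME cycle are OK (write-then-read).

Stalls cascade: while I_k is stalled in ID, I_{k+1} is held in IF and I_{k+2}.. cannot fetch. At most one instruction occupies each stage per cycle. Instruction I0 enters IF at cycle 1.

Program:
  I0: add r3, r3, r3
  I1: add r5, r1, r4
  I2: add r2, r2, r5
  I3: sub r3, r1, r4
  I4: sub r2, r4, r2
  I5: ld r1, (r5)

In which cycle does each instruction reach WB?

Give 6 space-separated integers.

I0 add r3 <- r3,r3: IF@1 ID@2 stall=0 (-) EX@3 MEM@4 WB@5
I1 add r5 <- r1,r4: IF@2 ID@3 stall=0 (-) EX@4 MEM@5 WB@6
I2 add r2 <- r2,r5: IF@3 ID@4 stall=2 (RAW on I1.r5 (WB@6)) EX@7 MEM@8 WB@9
I3 sub r3 <- r1,r4: IF@4 ID@7 stall=0 (-) EX@8 MEM@9 WB@10
I4 sub r2 <- r4,r2: IF@7 ID@8 stall=1 (RAW on I2.r2 (WB@9)) EX@10 MEM@11 WB@12
I5 ld r1 <- r5: IF@8 ID@10 stall=0 (-) EX@11 MEM@12 WB@13

Answer: 5 6 9 10 12 13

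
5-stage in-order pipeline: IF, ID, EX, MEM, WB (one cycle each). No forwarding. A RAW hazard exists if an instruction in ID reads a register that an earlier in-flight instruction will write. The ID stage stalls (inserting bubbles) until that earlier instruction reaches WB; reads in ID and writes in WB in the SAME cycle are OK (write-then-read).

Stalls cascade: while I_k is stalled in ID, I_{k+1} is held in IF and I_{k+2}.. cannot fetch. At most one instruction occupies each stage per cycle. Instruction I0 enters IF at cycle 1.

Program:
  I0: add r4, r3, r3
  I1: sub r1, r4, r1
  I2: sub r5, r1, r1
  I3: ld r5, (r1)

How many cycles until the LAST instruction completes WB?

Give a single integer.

Answer: 12

Derivation:
I0 add r4 <- r3,r3: IF@1 ID@2 stall=0 (-) EX@3 MEM@4 WB@5
I1 sub r1 <- r4,r1: IF@2 ID@3 stall=2 (RAW on I0.r4 (WB@5)) EX@6 MEM@7 WB@8
I2 sub r5 <- r1,r1: IF@3 ID@6 stall=2 (RAW on I1.r1 (WB@8)) EX@9 MEM@10 WB@11
I3 ld r5 <- r1: IF@6 ID@9 stall=0 (-) EX@10 MEM@11 WB@12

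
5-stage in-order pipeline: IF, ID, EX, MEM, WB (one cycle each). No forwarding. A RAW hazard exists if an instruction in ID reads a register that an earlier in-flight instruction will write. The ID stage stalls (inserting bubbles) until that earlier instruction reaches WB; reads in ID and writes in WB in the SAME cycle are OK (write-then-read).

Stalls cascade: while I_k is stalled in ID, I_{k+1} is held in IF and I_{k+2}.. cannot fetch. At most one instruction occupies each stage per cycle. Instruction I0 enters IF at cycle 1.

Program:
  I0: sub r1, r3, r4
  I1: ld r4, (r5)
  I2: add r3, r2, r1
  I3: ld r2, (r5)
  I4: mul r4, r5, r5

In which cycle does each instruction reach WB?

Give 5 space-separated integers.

Answer: 5 6 8 9 10

Derivation:
I0 sub r1 <- r3,r4: IF@1 ID@2 stall=0 (-) EX@3 MEM@4 WB@5
I1 ld r4 <- r5: IF@2 ID@3 stall=0 (-) EX@4 MEM@5 WB@6
I2 add r3 <- r2,r1: IF@3 ID@4 stall=1 (RAW on I0.r1 (WB@5)) EX@6 MEM@7 WB@8
I3 ld r2 <- r5: IF@4 ID@6 stall=0 (-) EX@7 MEM@8 WB@9
I4 mul r4 <- r5,r5: IF@6 ID@7 stall=0 (-) EX@8 MEM@9 WB@10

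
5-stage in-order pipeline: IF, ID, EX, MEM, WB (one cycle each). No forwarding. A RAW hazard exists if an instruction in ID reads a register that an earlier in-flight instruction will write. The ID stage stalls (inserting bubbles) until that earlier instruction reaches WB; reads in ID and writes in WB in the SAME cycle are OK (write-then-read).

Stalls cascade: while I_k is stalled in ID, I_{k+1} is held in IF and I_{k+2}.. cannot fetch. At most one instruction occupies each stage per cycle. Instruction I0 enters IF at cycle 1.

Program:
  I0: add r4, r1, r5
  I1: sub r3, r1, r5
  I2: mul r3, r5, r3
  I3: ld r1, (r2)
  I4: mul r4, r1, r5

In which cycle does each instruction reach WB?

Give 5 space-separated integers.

Answer: 5 6 9 10 13

Derivation:
I0 add r4 <- r1,r5: IF@1 ID@2 stall=0 (-) EX@3 MEM@4 WB@5
I1 sub r3 <- r1,r5: IF@2 ID@3 stall=0 (-) EX@4 MEM@5 WB@6
I2 mul r3 <- r5,r3: IF@3 ID@4 stall=2 (RAW on I1.r3 (WB@6)) EX@7 MEM@8 WB@9
I3 ld r1 <- r2: IF@4 ID@7 stall=0 (-) EX@8 MEM@9 WB@10
I4 mul r4 <- r1,r5: IF@7 ID@8 stall=2 (RAW on I3.r1 (WB@10)) EX@11 MEM@12 WB@13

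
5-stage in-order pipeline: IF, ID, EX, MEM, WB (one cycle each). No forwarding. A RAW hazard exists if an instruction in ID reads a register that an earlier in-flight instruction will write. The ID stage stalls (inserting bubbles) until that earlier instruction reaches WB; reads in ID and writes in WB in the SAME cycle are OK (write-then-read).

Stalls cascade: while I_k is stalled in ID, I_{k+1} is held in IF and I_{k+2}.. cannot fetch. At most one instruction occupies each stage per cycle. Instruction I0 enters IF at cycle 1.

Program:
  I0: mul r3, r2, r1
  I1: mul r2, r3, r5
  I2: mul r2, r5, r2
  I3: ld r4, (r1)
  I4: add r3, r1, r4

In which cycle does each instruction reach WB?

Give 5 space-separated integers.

I0 mul r3 <- r2,r1: IF@1 ID@2 stall=0 (-) EX@3 MEM@4 WB@5
I1 mul r2 <- r3,r5: IF@2 ID@3 stall=2 (RAW on I0.r3 (WB@5)) EX@6 MEM@7 WB@8
I2 mul r2 <- r5,r2: IF@3 ID@6 stall=2 (RAW on I1.r2 (WB@8)) EX@9 MEM@10 WB@11
I3 ld r4 <- r1: IF@6 ID@9 stall=0 (-) EX@10 MEM@11 WB@12
I4 add r3 <- r1,r4: IF@9 ID@10 stall=2 (RAW on I3.r4 (WB@12)) EX@13 MEM@14 WB@15

Answer: 5 8 11 12 15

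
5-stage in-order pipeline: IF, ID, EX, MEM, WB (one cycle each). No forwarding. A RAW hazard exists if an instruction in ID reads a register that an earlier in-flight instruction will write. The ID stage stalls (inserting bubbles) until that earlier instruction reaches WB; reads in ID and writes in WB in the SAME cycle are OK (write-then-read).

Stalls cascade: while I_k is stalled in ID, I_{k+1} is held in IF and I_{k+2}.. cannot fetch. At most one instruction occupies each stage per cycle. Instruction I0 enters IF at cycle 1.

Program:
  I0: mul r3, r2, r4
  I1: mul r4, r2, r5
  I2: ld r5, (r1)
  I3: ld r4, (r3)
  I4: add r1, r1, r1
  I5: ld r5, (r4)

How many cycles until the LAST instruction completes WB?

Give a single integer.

I0 mul r3 <- r2,r4: IF@1 ID@2 stall=0 (-) EX@3 MEM@4 WB@5
I1 mul r4 <- r2,r5: IF@2 ID@3 stall=0 (-) EX@4 MEM@5 WB@6
I2 ld r5 <- r1: IF@3 ID@4 stall=0 (-) EX@5 MEM@6 WB@7
I3 ld r4 <- r3: IF@4 ID@5 stall=0 (-) EX@6 MEM@7 WB@8
I4 add r1 <- r1,r1: IF@5 ID@6 stall=0 (-) EX@7 MEM@8 WB@9
I5 ld r5 <- r4: IF@6 ID@7 stall=1 (RAW on I3.r4 (WB@8)) EX@9 MEM@10 WB@11

Answer: 11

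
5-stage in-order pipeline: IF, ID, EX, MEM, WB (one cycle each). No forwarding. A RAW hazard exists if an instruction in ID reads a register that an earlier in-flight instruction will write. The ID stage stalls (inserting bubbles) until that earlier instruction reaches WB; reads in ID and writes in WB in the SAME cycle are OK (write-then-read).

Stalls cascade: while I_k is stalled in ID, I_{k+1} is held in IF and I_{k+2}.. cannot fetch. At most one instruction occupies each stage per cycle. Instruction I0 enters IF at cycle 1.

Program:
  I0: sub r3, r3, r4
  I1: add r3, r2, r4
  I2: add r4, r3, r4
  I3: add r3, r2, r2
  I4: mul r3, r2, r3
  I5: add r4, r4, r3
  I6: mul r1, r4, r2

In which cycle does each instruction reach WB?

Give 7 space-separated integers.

Answer: 5 6 9 10 13 16 19

Derivation:
I0 sub r3 <- r3,r4: IF@1 ID@2 stall=0 (-) EX@3 MEM@4 WB@5
I1 add r3 <- r2,r4: IF@2 ID@3 stall=0 (-) EX@4 MEM@5 WB@6
I2 add r4 <- r3,r4: IF@3 ID@4 stall=2 (RAW on I1.r3 (WB@6)) EX@7 MEM@8 WB@9
I3 add r3 <- r2,r2: IF@4 ID@7 stall=0 (-) EX@8 MEM@9 WB@10
I4 mul r3 <- r2,r3: IF@7 ID@8 stall=2 (RAW on I3.r3 (WB@10)) EX@11 MEM@12 WB@13
I5 add r4 <- r4,r3: IF@8 ID@11 stall=2 (RAW on I4.r3 (WB@13)) EX@14 MEM@15 WB@16
I6 mul r1 <- r4,r2: IF@11 ID@14 stall=2 (RAW on I5.r4 (WB@16)) EX@17 MEM@18 WB@19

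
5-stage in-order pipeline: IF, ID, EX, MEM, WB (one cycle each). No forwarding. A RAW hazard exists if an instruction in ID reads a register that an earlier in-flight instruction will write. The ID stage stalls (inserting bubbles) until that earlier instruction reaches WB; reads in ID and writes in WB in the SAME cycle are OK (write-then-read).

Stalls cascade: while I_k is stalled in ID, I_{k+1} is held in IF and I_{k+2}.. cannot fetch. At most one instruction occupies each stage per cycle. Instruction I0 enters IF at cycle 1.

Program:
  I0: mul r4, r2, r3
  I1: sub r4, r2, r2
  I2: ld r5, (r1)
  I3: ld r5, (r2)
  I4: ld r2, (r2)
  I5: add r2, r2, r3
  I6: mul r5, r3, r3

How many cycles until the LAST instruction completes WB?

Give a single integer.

I0 mul r4 <- r2,r3: IF@1 ID@2 stall=0 (-) EX@3 MEM@4 WB@5
I1 sub r4 <- r2,r2: IF@2 ID@3 stall=0 (-) EX@4 MEM@5 WB@6
I2 ld r5 <- r1: IF@3 ID@4 stall=0 (-) EX@5 MEM@6 WB@7
I3 ld r5 <- r2: IF@4 ID@5 stall=0 (-) EX@6 MEM@7 WB@8
I4 ld r2 <- r2: IF@5 ID@6 stall=0 (-) EX@7 MEM@8 WB@9
I5 add r2 <- r2,r3: IF@6 ID@7 stall=2 (RAW on I4.r2 (WB@9)) EX@10 MEM@11 WB@12
I6 mul r5 <- r3,r3: IF@7 ID@10 stall=0 (-) EX@11 MEM@12 WB@13

Answer: 13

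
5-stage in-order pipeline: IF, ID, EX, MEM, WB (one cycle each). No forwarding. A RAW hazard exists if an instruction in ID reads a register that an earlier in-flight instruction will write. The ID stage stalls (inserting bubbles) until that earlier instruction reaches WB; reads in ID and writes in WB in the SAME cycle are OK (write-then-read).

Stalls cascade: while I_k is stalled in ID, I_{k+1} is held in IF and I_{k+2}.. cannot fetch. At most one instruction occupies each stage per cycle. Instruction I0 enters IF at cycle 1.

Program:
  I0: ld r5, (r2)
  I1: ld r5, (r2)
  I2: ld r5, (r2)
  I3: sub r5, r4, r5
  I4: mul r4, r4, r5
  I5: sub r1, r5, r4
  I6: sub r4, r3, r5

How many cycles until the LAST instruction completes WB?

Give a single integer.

Answer: 17

Derivation:
I0 ld r5 <- r2: IF@1 ID@2 stall=0 (-) EX@3 MEM@4 WB@5
I1 ld r5 <- r2: IF@2 ID@3 stall=0 (-) EX@4 MEM@5 WB@6
I2 ld r5 <- r2: IF@3 ID@4 stall=0 (-) EX@5 MEM@6 WB@7
I3 sub r5 <- r4,r5: IF@4 ID@5 stall=2 (RAW on I2.r5 (WB@7)) EX@8 MEM@9 WB@10
I4 mul r4 <- r4,r5: IF@5 ID@8 stall=2 (RAW on I3.r5 (WB@10)) EX@11 MEM@12 WB@13
I5 sub r1 <- r5,r4: IF@8 ID@11 stall=2 (RAW on I4.r4 (WB@13)) EX@14 MEM@15 WB@16
I6 sub r4 <- r3,r5: IF@11 ID@14 stall=0 (-) EX@15 MEM@16 WB@17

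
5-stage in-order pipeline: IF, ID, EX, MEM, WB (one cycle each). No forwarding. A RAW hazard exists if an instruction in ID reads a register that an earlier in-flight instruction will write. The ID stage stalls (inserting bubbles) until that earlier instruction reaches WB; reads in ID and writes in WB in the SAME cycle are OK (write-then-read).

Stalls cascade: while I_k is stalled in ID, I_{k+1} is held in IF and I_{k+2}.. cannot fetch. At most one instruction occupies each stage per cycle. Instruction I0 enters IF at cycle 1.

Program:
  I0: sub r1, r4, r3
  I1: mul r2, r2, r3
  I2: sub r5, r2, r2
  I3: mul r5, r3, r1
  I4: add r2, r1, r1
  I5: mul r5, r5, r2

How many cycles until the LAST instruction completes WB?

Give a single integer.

Answer: 14

Derivation:
I0 sub r1 <- r4,r3: IF@1 ID@2 stall=0 (-) EX@3 MEM@4 WB@5
I1 mul r2 <- r2,r3: IF@2 ID@3 stall=0 (-) EX@4 MEM@5 WB@6
I2 sub r5 <- r2,r2: IF@3 ID@4 stall=2 (RAW on I1.r2 (WB@6)) EX@7 MEM@8 WB@9
I3 mul r5 <- r3,r1: IF@4 ID@7 stall=0 (-) EX@8 MEM@9 WB@10
I4 add r2 <- r1,r1: IF@7 ID@8 stall=0 (-) EX@9 MEM@10 WB@11
I5 mul r5 <- r5,r2: IF@8 ID@9 stall=2 (RAW on I4.r2 (WB@11)) EX@12 MEM@13 WB@14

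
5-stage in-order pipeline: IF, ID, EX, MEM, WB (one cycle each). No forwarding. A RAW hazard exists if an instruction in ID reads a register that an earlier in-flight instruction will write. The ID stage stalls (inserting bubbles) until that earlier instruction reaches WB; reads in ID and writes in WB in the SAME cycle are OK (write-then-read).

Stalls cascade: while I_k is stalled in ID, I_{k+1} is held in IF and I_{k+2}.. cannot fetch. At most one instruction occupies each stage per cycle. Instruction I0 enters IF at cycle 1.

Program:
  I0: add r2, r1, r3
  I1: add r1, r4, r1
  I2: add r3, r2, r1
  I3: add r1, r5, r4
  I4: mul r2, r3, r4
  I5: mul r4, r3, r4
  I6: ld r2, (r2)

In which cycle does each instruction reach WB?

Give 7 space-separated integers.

I0 add r2 <- r1,r3: IF@1 ID@2 stall=0 (-) EX@3 MEM@4 WB@5
I1 add r1 <- r4,r1: IF@2 ID@3 stall=0 (-) EX@4 MEM@5 WB@6
I2 add r3 <- r2,r1: IF@3 ID@4 stall=2 (RAW on I1.r1 (WB@6)) EX@7 MEM@8 WB@9
I3 add r1 <- r5,r4: IF@4 ID@7 stall=0 (-) EX@8 MEM@9 WB@10
I4 mul r2 <- r3,r4: IF@7 ID@8 stall=1 (RAW on I2.r3 (WB@9)) EX@10 MEM@11 WB@12
I5 mul r4 <- r3,r4: IF@8 ID@10 stall=0 (-) EX@11 MEM@12 WB@13
I6 ld r2 <- r2: IF@10 ID@11 stall=1 (RAW on I4.r2 (WB@12)) EX@13 MEM@14 WB@15

Answer: 5 6 9 10 12 13 15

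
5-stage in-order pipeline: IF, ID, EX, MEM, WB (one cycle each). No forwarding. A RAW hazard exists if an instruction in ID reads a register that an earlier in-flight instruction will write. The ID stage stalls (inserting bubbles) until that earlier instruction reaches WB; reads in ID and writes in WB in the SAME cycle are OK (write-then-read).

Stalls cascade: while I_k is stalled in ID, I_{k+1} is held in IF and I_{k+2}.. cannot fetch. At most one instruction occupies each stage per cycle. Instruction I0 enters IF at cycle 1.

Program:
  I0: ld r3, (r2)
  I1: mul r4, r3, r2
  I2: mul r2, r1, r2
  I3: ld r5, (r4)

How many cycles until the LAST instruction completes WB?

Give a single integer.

I0 ld r3 <- r2: IF@1 ID@2 stall=0 (-) EX@3 MEM@4 WB@5
I1 mul r4 <- r3,r2: IF@2 ID@3 stall=2 (RAW on I0.r3 (WB@5)) EX@6 MEM@7 WB@8
I2 mul r2 <- r1,r2: IF@3 ID@6 stall=0 (-) EX@7 MEM@8 WB@9
I3 ld r5 <- r4: IF@6 ID@7 stall=1 (RAW on I1.r4 (WB@8)) EX@9 MEM@10 WB@11

Answer: 11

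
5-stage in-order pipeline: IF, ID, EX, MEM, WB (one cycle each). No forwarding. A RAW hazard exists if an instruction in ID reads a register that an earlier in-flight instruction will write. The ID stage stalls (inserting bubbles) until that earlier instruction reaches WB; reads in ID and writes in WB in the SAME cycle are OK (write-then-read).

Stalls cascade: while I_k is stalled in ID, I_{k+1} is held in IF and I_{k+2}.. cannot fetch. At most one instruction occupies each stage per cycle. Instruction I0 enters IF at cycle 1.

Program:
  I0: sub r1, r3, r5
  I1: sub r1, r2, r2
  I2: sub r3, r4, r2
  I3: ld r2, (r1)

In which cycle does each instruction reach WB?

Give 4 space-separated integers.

I0 sub r1 <- r3,r5: IF@1 ID@2 stall=0 (-) EX@3 MEM@4 WB@5
I1 sub r1 <- r2,r2: IF@2 ID@3 stall=0 (-) EX@4 MEM@5 WB@6
I2 sub r3 <- r4,r2: IF@3 ID@4 stall=0 (-) EX@5 MEM@6 WB@7
I3 ld r2 <- r1: IF@4 ID@5 stall=1 (RAW on I1.r1 (WB@6)) EX@7 MEM@8 WB@9

Answer: 5 6 7 9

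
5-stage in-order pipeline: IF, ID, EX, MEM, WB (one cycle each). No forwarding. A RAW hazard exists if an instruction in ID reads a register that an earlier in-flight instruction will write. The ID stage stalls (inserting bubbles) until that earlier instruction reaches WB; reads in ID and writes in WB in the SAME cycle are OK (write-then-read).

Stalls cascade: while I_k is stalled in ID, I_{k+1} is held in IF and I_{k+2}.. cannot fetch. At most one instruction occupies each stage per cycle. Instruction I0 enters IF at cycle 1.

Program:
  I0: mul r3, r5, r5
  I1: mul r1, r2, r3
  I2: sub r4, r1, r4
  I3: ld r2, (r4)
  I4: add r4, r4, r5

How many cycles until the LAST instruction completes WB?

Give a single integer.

I0 mul r3 <- r5,r5: IF@1 ID@2 stall=0 (-) EX@3 MEM@4 WB@5
I1 mul r1 <- r2,r3: IF@2 ID@3 stall=2 (RAW on I0.r3 (WB@5)) EX@6 MEM@7 WB@8
I2 sub r4 <- r1,r4: IF@3 ID@6 stall=2 (RAW on I1.r1 (WB@8)) EX@9 MEM@10 WB@11
I3 ld r2 <- r4: IF@6 ID@9 stall=2 (RAW on I2.r4 (WB@11)) EX@12 MEM@13 WB@14
I4 add r4 <- r4,r5: IF@9 ID@12 stall=0 (-) EX@13 MEM@14 WB@15

Answer: 15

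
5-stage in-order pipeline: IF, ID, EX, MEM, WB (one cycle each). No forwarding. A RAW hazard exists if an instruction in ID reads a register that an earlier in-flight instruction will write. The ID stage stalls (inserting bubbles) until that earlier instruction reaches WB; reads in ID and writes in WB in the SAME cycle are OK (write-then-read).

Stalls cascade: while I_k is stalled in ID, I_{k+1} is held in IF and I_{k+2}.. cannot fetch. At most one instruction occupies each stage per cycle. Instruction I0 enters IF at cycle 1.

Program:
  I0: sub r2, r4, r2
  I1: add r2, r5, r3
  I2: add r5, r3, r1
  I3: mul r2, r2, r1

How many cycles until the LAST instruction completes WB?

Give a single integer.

I0 sub r2 <- r4,r2: IF@1 ID@2 stall=0 (-) EX@3 MEM@4 WB@5
I1 add r2 <- r5,r3: IF@2 ID@3 stall=0 (-) EX@4 MEM@5 WB@6
I2 add r5 <- r3,r1: IF@3 ID@4 stall=0 (-) EX@5 MEM@6 WB@7
I3 mul r2 <- r2,r1: IF@4 ID@5 stall=1 (RAW on I1.r2 (WB@6)) EX@7 MEM@8 WB@9

Answer: 9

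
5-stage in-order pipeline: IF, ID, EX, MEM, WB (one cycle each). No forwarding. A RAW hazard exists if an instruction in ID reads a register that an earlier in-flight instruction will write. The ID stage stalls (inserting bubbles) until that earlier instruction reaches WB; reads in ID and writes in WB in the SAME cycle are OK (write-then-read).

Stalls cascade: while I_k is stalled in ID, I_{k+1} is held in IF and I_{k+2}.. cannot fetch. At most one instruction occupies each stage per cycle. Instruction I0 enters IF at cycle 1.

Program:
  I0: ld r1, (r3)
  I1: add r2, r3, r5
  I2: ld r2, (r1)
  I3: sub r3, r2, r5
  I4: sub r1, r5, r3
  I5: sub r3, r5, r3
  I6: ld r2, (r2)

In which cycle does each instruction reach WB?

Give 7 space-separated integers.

Answer: 5 6 8 11 14 15 16

Derivation:
I0 ld r1 <- r3: IF@1 ID@2 stall=0 (-) EX@3 MEM@4 WB@5
I1 add r2 <- r3,r5: IF@2 ID@3 stall=0 (-) EX@4 MEM@5 WB@6
I2 ld r2 <- r1: IF@3 ID@4 stall=1 (RAW on I0.r1 (WB@5)) EX@6 MEM@7 WB@8
I3 sub r3 <- r2,r5: IF@4 ID@6 stall=2 (RAW on I2.r2 (WB@8)) EX@9 MEM@10 WB@11
I4 sub r1 <- r5,r3: IF@6 ID@9 stall=2 (RAW on I3.r3 (WB@11)) EX@12 MEM@13 WB@14
I5 sub r3 <- r5,r3: IF@9 ID@12 stall=0 (-) EX@13 MEM@14 WB@15
I6 ld r2 <- r2: IF@12 ID@13 stall=0 (-) EX@14 MEM@15 WB@16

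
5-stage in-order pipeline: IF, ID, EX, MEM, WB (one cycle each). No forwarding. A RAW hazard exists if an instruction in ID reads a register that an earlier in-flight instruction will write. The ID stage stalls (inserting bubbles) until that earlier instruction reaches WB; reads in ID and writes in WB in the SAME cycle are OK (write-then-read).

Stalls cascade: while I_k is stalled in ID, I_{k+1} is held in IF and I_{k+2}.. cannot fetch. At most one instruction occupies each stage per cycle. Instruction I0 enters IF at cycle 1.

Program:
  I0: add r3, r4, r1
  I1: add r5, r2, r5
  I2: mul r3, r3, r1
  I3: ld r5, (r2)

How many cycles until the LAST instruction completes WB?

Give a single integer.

Answer: 9

Derivation:
I0 add r3 <- r4,r1: IF@1 ID@2 stall=0 (-) EX@3 MEM@4 WB@5
I1 add r5 <- r2,r5: IF@2 ID@3 stall=0 (-) EX@4 MEM@5 WB@6
I2 mul r3 <- r3,r1: IF@3 ID@4 stall=1 (RAW on I0.r3 (WB@5)) EX@6 MEM@7 WB@8
I3 ld r5 <- r2: IF@4 ID@6 stall=0 (-) EX@7 MEM@8 WB@9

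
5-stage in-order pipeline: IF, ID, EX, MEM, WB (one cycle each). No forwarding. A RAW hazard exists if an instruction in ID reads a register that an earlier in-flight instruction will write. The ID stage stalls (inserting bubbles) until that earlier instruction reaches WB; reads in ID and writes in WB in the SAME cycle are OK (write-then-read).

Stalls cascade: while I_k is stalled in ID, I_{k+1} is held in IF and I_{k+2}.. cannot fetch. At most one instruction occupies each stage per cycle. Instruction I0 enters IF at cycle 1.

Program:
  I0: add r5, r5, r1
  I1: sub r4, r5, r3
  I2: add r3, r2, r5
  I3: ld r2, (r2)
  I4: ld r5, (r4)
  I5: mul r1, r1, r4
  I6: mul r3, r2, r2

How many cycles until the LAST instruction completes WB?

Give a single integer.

Answer: 13

Derivation:
I0 add r5 <- r5,r1: IF@1 ID@2 stall=0 (-) EX@3 MEM@4 WB@5
I1 sub r4 <- r5,r3: IF@2 ID@3 stall=2 (RAW on I0.r5 (WB@5)) EX@6 MEM@7 WB@8
I2 add r3 <- r2,r5: IF@3 ID@6 stall=0 (-) EX@7 MEM@8 WB@9
I3 ld r2 <- r2: IF@6 ID@7 stall=0 (-) EX@8 MEM@9 WB@10
I4 ld r5 <- r4: IF@7 ID@8 stall=0 (-) EX@9 MEM@10 WB@11
I5 mul r1 <- r1,r4: IF@8 ID@9 stall=0 (-) EX@10 MEM@11 WB@12
I6 mul r3 <- r2,r2: IF@9 ID@10 stall=0 (-) EX@11 MEM@12 WB@13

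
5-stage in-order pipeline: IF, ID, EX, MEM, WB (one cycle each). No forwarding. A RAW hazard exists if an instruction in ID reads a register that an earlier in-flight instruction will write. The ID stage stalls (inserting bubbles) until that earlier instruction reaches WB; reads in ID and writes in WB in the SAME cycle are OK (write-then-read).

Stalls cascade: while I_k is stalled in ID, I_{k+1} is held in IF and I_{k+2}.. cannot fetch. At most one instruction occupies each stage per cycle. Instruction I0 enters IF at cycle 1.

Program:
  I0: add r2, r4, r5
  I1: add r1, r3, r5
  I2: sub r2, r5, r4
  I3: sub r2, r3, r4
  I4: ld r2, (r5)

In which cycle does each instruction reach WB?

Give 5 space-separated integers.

Answer: 5 6 7 8 9

Derivation:
I0 add r2 <- r4,r5: IF@1 ID@2 stall=0 (-) EX@3 MEM@4 WB@5
I1 add r1 <- r3,r5: IF@2 ID@3 stall=0 (-) EX@4 MEM@5 WB@6
I2 sub r2 <- r5,r4: IF@3 ID@4 stall=0 (-) EX@5 MEM@6 WB@7
I3 sub r2 <- r3,r4: IF@4 ID@5 stall=0 (-) EX@6 MEM@7 WB@8
I4 ld r2 <- r5: IF@5 ID@6 stall=0 (-) EX@7 MEM@8 WB@9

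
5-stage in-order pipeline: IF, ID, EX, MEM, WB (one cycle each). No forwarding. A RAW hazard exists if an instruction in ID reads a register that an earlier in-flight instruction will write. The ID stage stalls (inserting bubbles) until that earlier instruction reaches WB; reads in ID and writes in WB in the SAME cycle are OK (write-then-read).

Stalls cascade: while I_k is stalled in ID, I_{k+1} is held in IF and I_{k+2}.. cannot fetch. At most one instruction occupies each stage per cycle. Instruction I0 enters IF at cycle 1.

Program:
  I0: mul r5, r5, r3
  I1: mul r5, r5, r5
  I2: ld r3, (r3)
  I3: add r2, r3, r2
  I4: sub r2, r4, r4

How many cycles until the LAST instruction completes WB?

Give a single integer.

Answer: 13

Derivation:
I0 mul r5 <- r5,r3: IF@1 ID@2 stall=0 (-) EX@3 MEM@4 WB@5
I1 mul r5 <- r5,r5: IF@2 ID@3 stall=2 (RAW on I0.r5 (WB@5)) EX@6 MEM@7 WB@8
I2 ld r3 <- r3: IF@3 ID@6 stall=0 (-) EX@7 MEM@8 WB@9
I3 add r2 <- r3,r2: IF@6 ID@7 stall=2 (RAW on I2.r3 (WB@9)) EX@10 MEM@11 WB@12
I4 sub r2 <- r4,r4: IF@7 ID@10 stall=0 (-) EX@11 MEM@12 WB@13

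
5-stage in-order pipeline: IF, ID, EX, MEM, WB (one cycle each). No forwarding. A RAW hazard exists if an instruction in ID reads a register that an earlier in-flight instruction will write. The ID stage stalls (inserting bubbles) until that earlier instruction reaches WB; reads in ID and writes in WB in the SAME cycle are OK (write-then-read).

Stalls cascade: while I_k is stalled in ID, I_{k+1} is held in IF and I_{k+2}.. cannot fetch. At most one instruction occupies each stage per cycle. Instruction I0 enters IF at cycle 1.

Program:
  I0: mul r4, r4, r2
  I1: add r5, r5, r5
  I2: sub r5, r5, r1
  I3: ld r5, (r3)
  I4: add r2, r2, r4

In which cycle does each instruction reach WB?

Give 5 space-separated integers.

Answer: 5 6 9 10 11

Derivation:
I0 mul r4 <- r4,r2: IF@1 ID@2 stall=0 (-) EX@3 MEM@4 WB@5
I1 add r5 <- r5,r5: IF@2 ID@3 stall=0 (-) EX@4 MEM@5 WB@6
I2 sub r5 <- r5,r1: IF@3 ID@4 stall=2 (RAW on I1.r5 (WB@6)) EX@7 MEM@8 WB@9
I3 ld r5 <- r3: IF@4 ID@7 stall=0 (-) EX@8 MEM@9 WB@10
I4 add r2 <- r2,r4: IF@7 ID@8 stall=0 (-) EX@9 MEM@10 WB@11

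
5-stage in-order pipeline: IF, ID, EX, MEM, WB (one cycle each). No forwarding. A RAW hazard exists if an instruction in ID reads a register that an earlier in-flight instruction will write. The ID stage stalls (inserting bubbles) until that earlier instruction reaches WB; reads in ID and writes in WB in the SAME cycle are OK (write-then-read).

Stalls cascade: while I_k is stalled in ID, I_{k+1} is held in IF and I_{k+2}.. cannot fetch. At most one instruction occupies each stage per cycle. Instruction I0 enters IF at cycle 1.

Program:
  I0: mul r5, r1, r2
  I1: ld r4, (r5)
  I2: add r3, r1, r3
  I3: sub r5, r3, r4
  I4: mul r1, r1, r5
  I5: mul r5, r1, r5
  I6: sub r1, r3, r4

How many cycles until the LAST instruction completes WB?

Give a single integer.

I0 mul r5 <- r1,r2: IF@1 ID@2 stall=0 (-) EX@3 MEM@4 WB@5
I1 ld r4 <- r5: IF@2 ID@3 stall=2 (RAW on I0.r5 (WB@5)) EX@6 MEM@7 WB@8
I2 add r3 <- r1,r3: IF@3 ID@6 stall=0 (-) EX@7 MEM@8 WB@9
I3 sub r5 <- r3,r4: IF@6 ID@7 stall=2 (RAW on I2.r3 (WB@9)) EX@10 MEM@11 WB@12
I4 mul r1 <- r1,r5: IF@7 ID@10 stall=2 (RAW on I3.r5 (WB@12)) EX@13 MEM@14 WB@15
I5 mul r5 <- r1,r5: IF@10 ID@13 stall=2 (RAW on I4.r1 (WB@15)) EX@16 MEM@17 WB@18
I6 sub r1 <- r3,r4: IF@13 ID@16 stall=0 (-) EX@17 MEM@18 WB@19

Answer: 19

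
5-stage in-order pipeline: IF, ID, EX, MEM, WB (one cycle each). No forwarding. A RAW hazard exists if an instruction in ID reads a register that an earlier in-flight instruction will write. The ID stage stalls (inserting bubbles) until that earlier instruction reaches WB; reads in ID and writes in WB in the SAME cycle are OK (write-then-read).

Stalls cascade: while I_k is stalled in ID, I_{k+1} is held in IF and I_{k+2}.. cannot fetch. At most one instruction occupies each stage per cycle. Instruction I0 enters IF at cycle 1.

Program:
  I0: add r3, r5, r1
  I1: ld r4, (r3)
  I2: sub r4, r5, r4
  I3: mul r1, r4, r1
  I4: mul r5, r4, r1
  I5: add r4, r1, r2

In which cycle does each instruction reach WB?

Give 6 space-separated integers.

Answer: 5 8 11 14 17 18

Derivation:
I0 add r3 <- r5,r1: IF@1 ID@2 stall=0 (-) EX@3 MEM@4 WB@5
I1 ld r4 <- r3: IF@2 ID@3 stall=2 (RAW on I0.r3 (WB@5)) EX@6 MEM@7 WB@8
I2 sub r4 <- r5,r4: IF@3 ID@6 stall=2 (RAW on I1.r4 (WB@8)) EX@9 MEM@10 WB@11
I3 mul r1 <- r4,r1: IF@6 ID@9 stall=2 (RAW on I2.r4 (WB@11)) EX@12 MEM@13 WB@14
I4 mul r5 <- r4,r1: IF@9 ID@12 stall=2 (RAW on I3.r1 (WB@14)) EX@15 MEM@16 WB@17
I5 add r4 <- r1,r2: IF@12 ID@15 stall=0 (-) EX@16 MEM@17 WB@18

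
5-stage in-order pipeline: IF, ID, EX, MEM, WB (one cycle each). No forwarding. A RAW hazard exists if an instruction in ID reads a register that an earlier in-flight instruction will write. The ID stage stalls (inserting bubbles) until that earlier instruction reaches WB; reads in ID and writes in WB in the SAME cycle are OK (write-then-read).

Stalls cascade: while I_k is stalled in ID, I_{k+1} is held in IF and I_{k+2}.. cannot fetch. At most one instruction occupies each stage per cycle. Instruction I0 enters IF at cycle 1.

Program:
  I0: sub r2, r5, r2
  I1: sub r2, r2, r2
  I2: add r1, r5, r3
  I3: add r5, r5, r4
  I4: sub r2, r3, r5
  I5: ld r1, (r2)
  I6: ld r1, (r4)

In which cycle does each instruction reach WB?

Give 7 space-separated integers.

I0 sub r2 <- r5,r2: IF@1 ID@2 stall=0 (-) EX@3 MEM@4 WB@5
I1 sub r2 <- r2,r2: IF@2 ID@3 stall=2 (RAW on I0.r2 (WB@5)) EX@6 MEM@7 WB@8
I2 add r1 <- r5,r3: IF@3 ID@6 stall=0 (-) EX@7 MEM@8 WB@9
I3 add r5 <- r5,r4: IF@6 ID@7 stall=0 (-) EX@8 MEM@9 WB@10
I4 sub r2 <- r3,r5: IF@7 ID@8 stall=2 (RAW on I3.r5 (WB@10)) EX@11 MEM@12 WB@13
I5 ld r1 <- r2: IF@8 ID@11 stall=2 (RAW on I4.r2 (WB@13)) EX@14 MEM@15 WB@16
I6 ld r1 <- r4: IF@11 ID@14 stall=0 (-) EX@15 MEM@16 WB@17

Answer: 5 8 9 10 13 16 17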